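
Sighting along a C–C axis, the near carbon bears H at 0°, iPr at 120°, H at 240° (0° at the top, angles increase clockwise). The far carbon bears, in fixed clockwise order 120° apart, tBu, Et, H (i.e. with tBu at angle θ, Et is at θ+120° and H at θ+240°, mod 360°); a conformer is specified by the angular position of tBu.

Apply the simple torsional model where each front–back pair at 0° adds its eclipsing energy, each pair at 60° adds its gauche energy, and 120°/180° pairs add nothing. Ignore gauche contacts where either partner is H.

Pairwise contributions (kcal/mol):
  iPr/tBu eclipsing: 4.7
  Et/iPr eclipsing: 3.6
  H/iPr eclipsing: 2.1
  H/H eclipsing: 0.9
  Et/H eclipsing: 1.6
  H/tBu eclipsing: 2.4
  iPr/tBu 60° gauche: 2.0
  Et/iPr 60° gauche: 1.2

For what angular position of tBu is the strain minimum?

tBu at 0° is eclipsed. H at 0° is eclipsed with tBu at 0° (2.4); iPr at 120° is eclipsed with Et at 120° (3.6); H at 240° is eclipsed with H at 240° (0.9). Total 6.9 kcal/mol.
tBu at 60° is staggered. iPr at 120° is gauche with tBu at 60° (2.0); iPr at 120° is gauche with Et at 180° (1.2). Total 3.2 kcal/mol.
tBu at 120° is eclipsed. H at 0° is eclipsed with H at 0° (0.9); iPr at 120° is eclipsed with tBu at 120° (4.7); H at 240° is eclipsed with Et at 240° (1.6). Total 7.2 kcal/mol.
tBu at 180° is staggered. iPr at 120° is gauche with tBu at 180° (2.0). Total 2.0 kcal/mol.
tBu at 240° is eclipsed. H at 0° is eclipsed with Et at 0° (1.6); iPr at 120° is eclipsed with H at 120° (2.1); H at 240° is eclipsed with tBu at 240° (2.4). Total 6.1 kcal/mol.
tBu at 300° is staggered. iPr at 120° is gauche with Et at 60° (1.2). Total 1.2 kcal/mol.
The minimum (1.2 kcal/mol) occurs with tBu at 300°.

300°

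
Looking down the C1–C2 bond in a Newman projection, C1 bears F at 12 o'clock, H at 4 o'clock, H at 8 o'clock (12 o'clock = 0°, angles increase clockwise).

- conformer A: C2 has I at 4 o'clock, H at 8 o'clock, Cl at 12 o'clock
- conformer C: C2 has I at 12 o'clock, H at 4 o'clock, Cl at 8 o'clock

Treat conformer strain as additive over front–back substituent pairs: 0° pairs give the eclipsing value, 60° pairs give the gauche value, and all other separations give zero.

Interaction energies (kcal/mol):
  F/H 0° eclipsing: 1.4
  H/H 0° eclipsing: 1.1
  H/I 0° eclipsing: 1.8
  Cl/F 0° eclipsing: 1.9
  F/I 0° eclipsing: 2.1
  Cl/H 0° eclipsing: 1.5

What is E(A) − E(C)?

+0.1 kcal/mol

A is eclipsed. F at 0° is eclipsed with Cl at 0° (1.9); H at 120° is eclipsed with I at 120° (1.8); H at 240° is eclipsed with H at 240° (1.1). Total 4.8 kcal/mol.
C is eclipsed. F at 0° is eclipsed with I at 0° (2.1); H at 120° is eclipsed with H at 120° (1.1); H at 240° is eclipsed with Cl at 240° (1.5). Total 4.7 kcal/mol.
E(A) − E(C) = 4.8 − 4.7 = +0.1 kcal/mol.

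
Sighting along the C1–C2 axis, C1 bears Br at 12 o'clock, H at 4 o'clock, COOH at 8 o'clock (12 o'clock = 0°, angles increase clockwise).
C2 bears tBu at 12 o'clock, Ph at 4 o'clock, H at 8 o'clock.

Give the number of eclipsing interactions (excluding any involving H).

1

Non-H eclipsing pairs: Br(0°)/tBu(0°) — 1 interaction.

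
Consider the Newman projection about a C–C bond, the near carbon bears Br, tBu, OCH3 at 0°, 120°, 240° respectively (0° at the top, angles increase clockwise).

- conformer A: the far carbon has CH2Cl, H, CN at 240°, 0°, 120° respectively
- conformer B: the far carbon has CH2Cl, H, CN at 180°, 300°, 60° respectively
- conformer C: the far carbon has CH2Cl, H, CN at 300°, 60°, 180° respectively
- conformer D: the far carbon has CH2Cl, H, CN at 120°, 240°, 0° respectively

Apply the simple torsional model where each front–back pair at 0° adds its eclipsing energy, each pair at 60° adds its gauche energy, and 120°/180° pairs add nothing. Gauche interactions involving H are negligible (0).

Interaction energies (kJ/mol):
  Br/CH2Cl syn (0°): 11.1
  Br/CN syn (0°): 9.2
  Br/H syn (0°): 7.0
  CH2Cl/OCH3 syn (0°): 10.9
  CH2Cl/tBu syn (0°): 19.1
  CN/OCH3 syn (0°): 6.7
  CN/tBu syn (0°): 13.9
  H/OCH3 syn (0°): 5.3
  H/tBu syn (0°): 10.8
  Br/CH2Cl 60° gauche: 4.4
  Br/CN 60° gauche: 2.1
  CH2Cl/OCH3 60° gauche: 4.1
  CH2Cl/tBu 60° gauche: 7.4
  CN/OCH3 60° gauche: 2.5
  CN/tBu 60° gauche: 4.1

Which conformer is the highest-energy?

D

A is eclipsed. Br at 0° is eclipsed with H at 0° (7.0); tBu at 120° is eclipsed with CN at 120° (13.9); OCH3 at 240° is eclipsed with CH2Cl at 240° (10.9). Total 31.8 kJ/mol.
B is staggered. Br at 0° is gauche with CN at 60° (2.1); tBu at 120° is gauche with CH2Cl at 180° (7.4); tBu at 120° is gauche with CN at 60° (4.1); OCH3 at 240° is gauche with CH2Cl at 180° (4.1). Total 17.7 kJ/mol.
C is staggered. Br at 0° is gauche with CH2Cl at 300° (4.4); tBu at 120° is gauche with CN at 180° (4.1); OCH3 at 240° is gauche with CH2Cl at 300° (4.1); OCH3 at 240° is gauche with CN at 180° (2.5). Total 15.1 kJ/mol.
D is eclipsed. Br at 0° is eclipsed with CN at 0° (9.2); tBu at 120° is eclipsed with CH2Cl at 120° (19.1); OCH3 at 240° is eclipsed with H at 240° (5.3). Total 33.6 kJ/mol.
D has the highest total (33.6 kJ/mol).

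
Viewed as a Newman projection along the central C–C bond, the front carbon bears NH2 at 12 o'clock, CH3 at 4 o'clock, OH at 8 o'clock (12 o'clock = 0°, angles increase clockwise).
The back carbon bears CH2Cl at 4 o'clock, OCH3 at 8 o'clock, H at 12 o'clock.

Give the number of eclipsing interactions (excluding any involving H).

Non-H eclipsing pairs: CH3(120°)/CH2Cl(120°); OH(240°)/OCH3(240°) — 2 interactions.

2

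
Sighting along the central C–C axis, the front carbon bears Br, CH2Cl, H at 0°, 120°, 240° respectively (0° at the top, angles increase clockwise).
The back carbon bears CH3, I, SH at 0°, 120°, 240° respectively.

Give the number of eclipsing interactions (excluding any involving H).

2

Non-H eclipsing pairs: Br(0°)/CH3(0°); CH2Cl(120°)/I(120°) — 2 interactions.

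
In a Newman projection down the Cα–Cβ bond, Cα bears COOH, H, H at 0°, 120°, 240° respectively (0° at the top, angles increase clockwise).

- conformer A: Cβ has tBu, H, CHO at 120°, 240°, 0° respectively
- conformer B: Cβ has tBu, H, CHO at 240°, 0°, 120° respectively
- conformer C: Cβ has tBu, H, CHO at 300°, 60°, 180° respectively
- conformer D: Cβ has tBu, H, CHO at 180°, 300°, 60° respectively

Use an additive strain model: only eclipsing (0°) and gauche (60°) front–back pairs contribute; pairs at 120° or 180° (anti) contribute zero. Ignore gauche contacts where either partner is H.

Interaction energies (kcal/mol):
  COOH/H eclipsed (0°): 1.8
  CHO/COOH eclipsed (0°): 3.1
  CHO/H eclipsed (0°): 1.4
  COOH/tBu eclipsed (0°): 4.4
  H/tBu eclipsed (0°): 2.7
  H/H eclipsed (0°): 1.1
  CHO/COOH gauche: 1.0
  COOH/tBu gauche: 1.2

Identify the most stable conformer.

A is eclipsed. COOH at 0° is eclipsed with CHO at 0° (3.1); H at 120° is eclipsed with tBu at 120° (2.7); H at 240° is eclipsed with H at 240° (1.1). Total 6.9 kcal/mol.
B is eclipsed. COOH at 0° is eclipsed with H at 0° (1.8); H at 120° is eclipsed with CHO at 120° (1.4); H at 240° is eclipsed with tBu at 240° (2.7). Total 5.9 kcal/mol.
C is staggered. COOH at 0° is gauche with tBu at 300° (1.2). Total 1.2 kcal/mol.
D is staggered. COOH at 0° is gauche with CHO at 60° (1.0). Total 1.0 kcal/mol.
D has the lowest total (1.0 kcal/mol).

D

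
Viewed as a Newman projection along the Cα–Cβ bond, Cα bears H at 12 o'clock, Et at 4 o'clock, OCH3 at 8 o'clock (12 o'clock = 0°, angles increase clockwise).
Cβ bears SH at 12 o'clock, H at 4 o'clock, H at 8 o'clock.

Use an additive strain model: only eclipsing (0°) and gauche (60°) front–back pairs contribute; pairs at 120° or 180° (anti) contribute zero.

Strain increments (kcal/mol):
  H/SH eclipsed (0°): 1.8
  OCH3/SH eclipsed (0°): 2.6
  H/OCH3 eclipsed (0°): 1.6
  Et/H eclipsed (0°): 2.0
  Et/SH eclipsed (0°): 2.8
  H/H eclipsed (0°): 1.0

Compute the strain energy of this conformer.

This conformer is eclipsed. H at 0° is eclipsed with SH at 0° (1.8); Et at 120° is eclipsed with H at 120° (2.0); OCH3 at 240° is eclipsed with H at 240° (1.6). Total 5.4 kcal/mol.

5.4 kcal/mol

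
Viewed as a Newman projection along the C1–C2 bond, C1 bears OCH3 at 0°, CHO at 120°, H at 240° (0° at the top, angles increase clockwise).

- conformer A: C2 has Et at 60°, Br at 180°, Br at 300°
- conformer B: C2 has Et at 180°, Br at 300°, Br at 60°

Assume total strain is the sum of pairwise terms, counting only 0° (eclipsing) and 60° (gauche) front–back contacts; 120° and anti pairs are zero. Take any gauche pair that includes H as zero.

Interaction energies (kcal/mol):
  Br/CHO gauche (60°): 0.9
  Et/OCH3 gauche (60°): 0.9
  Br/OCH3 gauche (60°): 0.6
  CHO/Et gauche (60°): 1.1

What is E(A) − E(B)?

A (staggered): OCH3(0°)/Et(60°) gauche 0.9; OCH3(0°)/Br(300°) gauche 0.6; CHO(120°)/Et(60°) gauche 1.1; CHO(120°)/Br(180°) gauche 0.9 → 3.5 kcal/mol.
B (staggered): OCH3(0°)/Br(300°) gauche 0.6; OCH3(0°)/Br(60°) gauche 0.6; CHO(120°)/Et(180°) gauche 1.1; CHO(120°)/Br(60°) gauche 0.9 → 3.2 kcal/mol.
E(A) − E(B) = 3.5 − 3.2 = +0.3 kcal/mol.

+0.3 kcal/mol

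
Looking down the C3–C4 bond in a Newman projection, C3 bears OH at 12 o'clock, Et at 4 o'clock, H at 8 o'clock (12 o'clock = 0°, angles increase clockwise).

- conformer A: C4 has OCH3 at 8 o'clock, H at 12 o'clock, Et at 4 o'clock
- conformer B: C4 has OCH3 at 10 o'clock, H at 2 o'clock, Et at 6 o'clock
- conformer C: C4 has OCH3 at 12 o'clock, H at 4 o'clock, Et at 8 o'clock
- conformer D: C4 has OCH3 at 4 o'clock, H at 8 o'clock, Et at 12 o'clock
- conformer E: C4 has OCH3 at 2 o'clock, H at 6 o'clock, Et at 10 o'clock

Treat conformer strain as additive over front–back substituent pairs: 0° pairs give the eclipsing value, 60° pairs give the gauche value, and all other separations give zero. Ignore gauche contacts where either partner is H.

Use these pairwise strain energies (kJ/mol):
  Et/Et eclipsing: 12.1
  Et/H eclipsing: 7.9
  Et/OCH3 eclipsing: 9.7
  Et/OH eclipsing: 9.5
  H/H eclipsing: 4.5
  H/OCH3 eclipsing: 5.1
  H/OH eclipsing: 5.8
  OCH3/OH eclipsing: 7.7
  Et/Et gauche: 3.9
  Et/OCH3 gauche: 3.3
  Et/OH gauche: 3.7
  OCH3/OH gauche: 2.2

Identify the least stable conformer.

D

A (eclipsed): OH(0°)/H(0°) eclipsed 5.8; Et(120°)/Et(120°) eclipsed 12.1; H(240°)/OCH3(240°) eclipsed 5.1 → 23.0 kJ/mol.
B (staggered): OH(0°)/OCH3(300°) gauche 2.2; Et(120°)/Et(180°) gauche 3.9 → 6.1 kJ/mol.
C (eclipsed): OH(0°)/OCH3(0°) eclipsed 7.7; Et(120°)/H(120°) eclipsed 7.9; H(240°)/Et(240°) eclipsed 7.9 → 23.5 kJ/mol.
D (eclipsed): OH(0°)/Et(0°) eclipsed 9.5; Et(120°)/OCH3(120°) eclipsed 9.7; H(240°)/H(240°) eclipsed 4.5 → 23.7 kJ/mol.
E (staggered): OH(0°)/OCH3(60°) gauche 2.2; OH(0°)/Et(300°) gauche 3.7; Et(120°)/OCH3(60°) gauche 3.3 → 9.2 kJ/mol.
D has the highest total (23.7 kJ/mol).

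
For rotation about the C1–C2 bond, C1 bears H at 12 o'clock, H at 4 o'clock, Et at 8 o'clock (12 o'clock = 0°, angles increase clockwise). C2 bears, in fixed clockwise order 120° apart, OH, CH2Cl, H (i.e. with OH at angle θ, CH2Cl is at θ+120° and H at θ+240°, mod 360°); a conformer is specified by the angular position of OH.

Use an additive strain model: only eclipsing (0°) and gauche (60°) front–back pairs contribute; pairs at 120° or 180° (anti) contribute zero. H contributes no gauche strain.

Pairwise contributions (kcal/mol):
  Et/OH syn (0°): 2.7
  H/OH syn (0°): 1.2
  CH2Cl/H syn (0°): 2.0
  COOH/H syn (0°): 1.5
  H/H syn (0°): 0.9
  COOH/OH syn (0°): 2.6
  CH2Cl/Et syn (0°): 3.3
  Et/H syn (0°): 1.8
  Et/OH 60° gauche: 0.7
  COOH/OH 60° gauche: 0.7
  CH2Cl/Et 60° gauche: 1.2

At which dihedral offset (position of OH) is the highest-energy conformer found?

240°

OH at 0° (eclipsed): H–OH eclipsed, H–CH2Cl eclipsed, Et–H eclipsed; 1.2 + 2.0 + 1.8 = 5.0 kcal/mol.
OH at 60° (staggered): Et–CH2Cl gauche; 1.2 = 1.2 kcal/mol.
OH at 120° (eclipsed): H–H eclipsed, H–OH eclipsed, Et–CH2Cl eclipsed; 0.9 + 1.2 + 3.3 = 5.4 kcal/mol.
OH at 180° (staggered): Et–OH gauche, Et–CH2Cl gauche; 0.7 + 1.2 = 1.9 kcal/mol.
OH at 240° (eclipsed): H–CH2Cl eclipsed, H–H eclipsed, Et–OH eclipsed; 2.0 + 0.9 + 2.7 = 5.6 kcal/mol.
OH at 300° (staggered): Et–OH gauche; 0.7 = 0.7 kcal/mol.
The maximum (5.6 kcal/mol) occurs with OH at 240°.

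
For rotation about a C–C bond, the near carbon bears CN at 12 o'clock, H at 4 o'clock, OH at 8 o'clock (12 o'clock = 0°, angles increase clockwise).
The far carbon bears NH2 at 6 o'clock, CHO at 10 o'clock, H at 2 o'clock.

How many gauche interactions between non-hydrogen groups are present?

3

Non-H gauche pairs: CN(0°)/CHO(300°); OH(240°)/NH2(180°); OH(240°)/CHO(300°) — 3 interactions.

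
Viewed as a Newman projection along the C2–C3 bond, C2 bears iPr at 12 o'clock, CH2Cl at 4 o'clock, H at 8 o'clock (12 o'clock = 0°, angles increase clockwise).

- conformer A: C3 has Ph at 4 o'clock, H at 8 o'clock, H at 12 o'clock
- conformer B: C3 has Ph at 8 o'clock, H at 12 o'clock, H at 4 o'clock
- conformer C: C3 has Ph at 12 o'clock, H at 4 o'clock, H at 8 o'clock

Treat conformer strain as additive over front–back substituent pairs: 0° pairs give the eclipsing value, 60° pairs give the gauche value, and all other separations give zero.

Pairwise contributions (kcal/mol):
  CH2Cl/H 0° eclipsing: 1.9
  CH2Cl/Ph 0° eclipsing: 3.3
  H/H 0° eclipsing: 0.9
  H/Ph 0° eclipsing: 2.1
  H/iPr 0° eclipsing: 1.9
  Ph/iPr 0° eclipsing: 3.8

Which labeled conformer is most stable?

A (eclipsed): iPr–H eclipsed, CH2Cl–Ph eclipsed, H–H eclipsed; 1.9 + 3.3 + 0.9 = 6.1 kcal/mol.
B (eclipsed): iPr–H eclipsed, CH2Cl–H eclipsed, H–Ph eclipsed; 1.9 + 1.9 + 2.1 = 5.9 kcal/mol.
C (eclipsed): iPr–Ph eclipsed, CH2Cl–H eclipsed, H–H eclipsed; 3.8 + 1.9 + 0.9 = 6.6 kcal/mol.
B has the lowest total (5.9 kcal/mol).

B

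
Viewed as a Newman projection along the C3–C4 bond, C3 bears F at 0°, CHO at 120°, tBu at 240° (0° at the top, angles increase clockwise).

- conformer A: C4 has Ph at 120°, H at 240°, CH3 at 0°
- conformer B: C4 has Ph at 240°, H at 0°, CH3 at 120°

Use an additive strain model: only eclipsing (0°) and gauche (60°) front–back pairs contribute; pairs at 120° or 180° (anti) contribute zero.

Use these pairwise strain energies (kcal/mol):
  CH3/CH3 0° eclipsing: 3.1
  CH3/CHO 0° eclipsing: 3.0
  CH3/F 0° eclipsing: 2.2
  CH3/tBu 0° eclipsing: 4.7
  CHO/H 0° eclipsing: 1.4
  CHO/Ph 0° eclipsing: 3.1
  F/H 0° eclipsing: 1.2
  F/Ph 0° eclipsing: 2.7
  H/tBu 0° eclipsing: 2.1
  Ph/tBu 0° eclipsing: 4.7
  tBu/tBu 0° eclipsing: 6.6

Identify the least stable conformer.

A (eclipsed): F–CH3 eclipsed, CHO–Ph eclipsed, tBu–H eclipsed; 2.2 + 3.1 + 2.1 = 7.4 kcal/mol.
B (eclipsed): F–H eclipsed, CHO–CH3 eclipsed, tBu–Ph eclipsed; 1.2 + 3.0 + 4.7 = 8.9 kcal/mol.
B has the highest total (8.9 kcal/mol).

B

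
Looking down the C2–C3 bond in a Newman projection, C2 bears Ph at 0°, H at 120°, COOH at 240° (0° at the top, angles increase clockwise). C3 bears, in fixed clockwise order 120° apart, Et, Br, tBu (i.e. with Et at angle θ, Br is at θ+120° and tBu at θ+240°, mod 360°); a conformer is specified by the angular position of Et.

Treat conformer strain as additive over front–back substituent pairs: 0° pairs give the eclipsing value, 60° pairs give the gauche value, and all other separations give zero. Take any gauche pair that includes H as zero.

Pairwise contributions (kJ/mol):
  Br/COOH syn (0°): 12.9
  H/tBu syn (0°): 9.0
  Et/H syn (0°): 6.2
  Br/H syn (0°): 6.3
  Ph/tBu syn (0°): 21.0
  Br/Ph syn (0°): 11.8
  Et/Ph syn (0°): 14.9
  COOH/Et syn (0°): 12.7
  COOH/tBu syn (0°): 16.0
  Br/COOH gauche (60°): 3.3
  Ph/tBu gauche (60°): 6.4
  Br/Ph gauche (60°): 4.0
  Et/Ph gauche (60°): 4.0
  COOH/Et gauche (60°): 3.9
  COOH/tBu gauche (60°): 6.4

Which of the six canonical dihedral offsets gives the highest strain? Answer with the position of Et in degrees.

Et at 0° (eclipsed): Ph–Et eclipsed, H–Br eclipsed, COOH–tBu eclipsed; 14.9 + 6.3 + 16.0 = 37.2 kJ/mol.
Et at 60° (staggered): Ph–Et gauche, Ph–tBu gauche, COOH–Br gauche, COOH–tBu gauche; 4.0 + 6.4 + 3.3 + 6.4 = 20.1 kJ/mol.
Et at 120° (eclipsed): Ph–tBu eclipsed, H–Et eclipsed, COOH–Br eclipsed; 21.0 + 6.2 + 12.9 = 40.1 kJ/mol.
Et at 180° (staggered): Ph–Br gauche, Ph–tBu gauche, COOH–Et gauche, COOH–Br gauche; 4.0 + 6.4 + 3.9 + 3.3 = 17.6 kJ/mol.
Et at 240° (eclipsed): Ph–Br eclipsed, H–tBu eclipsed, COOH–Et eclipsed; 11.8 + 9.0 + 12.7 = 33.5 kJ/mol.
Et at 300° (staggered): Ph–Et gauche, Ph–Br gauche, COOH–Et gauche, COOH–tBu gauche; 4.0 + 4.0 + 3.9 + 6.4 = 18.3 kJ/mol.
The maximum (40.1 kJ/mol) occurs with Et at 120°.

120°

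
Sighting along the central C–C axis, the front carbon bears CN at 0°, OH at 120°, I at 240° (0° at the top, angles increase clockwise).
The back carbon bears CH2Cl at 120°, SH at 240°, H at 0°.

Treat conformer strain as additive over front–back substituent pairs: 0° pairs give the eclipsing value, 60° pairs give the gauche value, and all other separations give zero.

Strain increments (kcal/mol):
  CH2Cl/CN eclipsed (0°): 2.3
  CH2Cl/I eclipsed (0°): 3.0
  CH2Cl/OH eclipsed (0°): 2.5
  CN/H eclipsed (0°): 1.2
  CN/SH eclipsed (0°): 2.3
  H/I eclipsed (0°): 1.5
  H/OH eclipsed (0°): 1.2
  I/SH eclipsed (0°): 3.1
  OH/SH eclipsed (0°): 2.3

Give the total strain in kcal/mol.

This conformer is eclipsed. CN at 0° is eclipsed with H at 0° (1.2); OH at 120° is eclipsed with CH2Cl at 120° (2.5); I at 240° is eclipsed with SH at 240° (3.1). Total 6.8 kcal/mol.

6.8 kcal/mol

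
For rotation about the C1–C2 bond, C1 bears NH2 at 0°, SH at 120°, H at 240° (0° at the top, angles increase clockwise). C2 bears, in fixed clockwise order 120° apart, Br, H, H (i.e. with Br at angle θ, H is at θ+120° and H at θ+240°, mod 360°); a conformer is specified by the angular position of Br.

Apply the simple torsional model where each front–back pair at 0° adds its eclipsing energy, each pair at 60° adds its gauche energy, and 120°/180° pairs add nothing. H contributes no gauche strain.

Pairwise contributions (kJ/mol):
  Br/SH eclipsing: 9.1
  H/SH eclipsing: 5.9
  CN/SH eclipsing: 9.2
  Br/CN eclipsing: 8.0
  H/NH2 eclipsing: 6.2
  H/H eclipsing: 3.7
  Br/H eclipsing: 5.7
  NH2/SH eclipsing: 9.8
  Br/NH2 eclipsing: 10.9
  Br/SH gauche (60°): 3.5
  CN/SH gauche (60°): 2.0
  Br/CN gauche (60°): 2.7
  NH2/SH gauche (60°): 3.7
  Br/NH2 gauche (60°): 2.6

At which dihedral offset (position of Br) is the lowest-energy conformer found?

Br at 0° (eclipsed): NH2–Br eclipsed, SH–H eclipsed, H–H eclipsed; 10.9 + 5.9 + 3.7 = 20.5 kJ/mol.
Br at 60° (staggered): NH2–Br gauche, SH–Br gauche; 2.6 + 3.5 = 6.1 kJ/mol.
Br at 120° (eclipsed): NH2–H eclipsed, SH–Br eclipsed, H–H eclipsed; 6.2 + 9.1 + 3.7 = 19.0 kJ/mol.
Br at 180° (staggered): SH–Br gauche; 3.5 = 3.5 kJ/mol.
Br at 240° (eclipsed): NH2–H eclipsed, SH–H eclipsed, H–Br eclipsed; 6.2 + 5.9 + 5.7 = 17.8 kJ/mol.
Br at 300° (staggered): NH2–Br gauche; 2.6 = 2.6 kJ/mol.
The minimum (2.6 kJ/mol) occurs with Br at 300°.

300°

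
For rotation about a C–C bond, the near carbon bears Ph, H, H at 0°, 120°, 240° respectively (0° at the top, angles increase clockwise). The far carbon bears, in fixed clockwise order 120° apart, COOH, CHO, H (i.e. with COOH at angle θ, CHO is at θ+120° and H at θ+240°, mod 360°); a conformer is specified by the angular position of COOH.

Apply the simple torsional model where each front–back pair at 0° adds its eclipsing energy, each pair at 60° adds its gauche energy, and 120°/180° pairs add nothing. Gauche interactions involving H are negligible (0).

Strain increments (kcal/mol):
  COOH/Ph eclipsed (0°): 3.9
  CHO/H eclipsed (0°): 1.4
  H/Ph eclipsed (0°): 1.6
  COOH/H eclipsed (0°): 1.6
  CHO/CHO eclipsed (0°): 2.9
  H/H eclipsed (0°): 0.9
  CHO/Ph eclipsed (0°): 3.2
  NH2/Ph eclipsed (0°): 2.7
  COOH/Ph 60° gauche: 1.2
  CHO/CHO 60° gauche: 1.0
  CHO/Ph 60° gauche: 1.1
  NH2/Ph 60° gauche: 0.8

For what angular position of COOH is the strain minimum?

COOH at 0° (eclipsed): Ph(0°)/COOH(0°) eclipsed 3.9; H(120°)/CHO(120°) eclipsed 1.4; H(240°)/H(240°) eclipsed 0.9 → 6.2 kcal/mol.
COOH at 60° (staggered): Ph(0°)/COOH(60°) gauche 1.2 → 1.2 kcal/mol.
COOH at 120° (eclipsed): Ph(0°)/H(0°) eclipsed 1.6; H(120°)/COOH(120°) eclipsed 1.6; H(240°)/CHO(240°) eclipsed 1.4 → 4.6 kcal/mol.
COOH at 180° (staggered): Ph(0°)/CHO(300°) gauche 1.1 → 1.1 kcal/mol.
COOH at 240° (eclipsed): Ph(0°)/CHO(0°) eclipsed 3.2; H(120°)/H(120°) eclipsed 0.9; H(240°)/COOH(240°) eclipsed 1.6 → 5.7 kcal/mol.
COOH at 300° (staggered): Ph(0°)/COOH(300°) gauche 1.2; Ph(0°)/CHO(60°) gauche 1.1 → 2.3 kcal/mol.
The minimum (1.1 kcal/mol) occurs with COOH at 180°.

180°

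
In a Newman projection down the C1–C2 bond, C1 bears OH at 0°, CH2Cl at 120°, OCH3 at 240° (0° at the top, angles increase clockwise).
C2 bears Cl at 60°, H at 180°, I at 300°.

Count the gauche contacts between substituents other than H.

4

Non-H gauche pairs: OH(0°)/Cl(60°); OH(0°)/I(300°); CH2Cl(120°)/Cl(60°); OCH3(240°)/I(300°) — 4 interactions.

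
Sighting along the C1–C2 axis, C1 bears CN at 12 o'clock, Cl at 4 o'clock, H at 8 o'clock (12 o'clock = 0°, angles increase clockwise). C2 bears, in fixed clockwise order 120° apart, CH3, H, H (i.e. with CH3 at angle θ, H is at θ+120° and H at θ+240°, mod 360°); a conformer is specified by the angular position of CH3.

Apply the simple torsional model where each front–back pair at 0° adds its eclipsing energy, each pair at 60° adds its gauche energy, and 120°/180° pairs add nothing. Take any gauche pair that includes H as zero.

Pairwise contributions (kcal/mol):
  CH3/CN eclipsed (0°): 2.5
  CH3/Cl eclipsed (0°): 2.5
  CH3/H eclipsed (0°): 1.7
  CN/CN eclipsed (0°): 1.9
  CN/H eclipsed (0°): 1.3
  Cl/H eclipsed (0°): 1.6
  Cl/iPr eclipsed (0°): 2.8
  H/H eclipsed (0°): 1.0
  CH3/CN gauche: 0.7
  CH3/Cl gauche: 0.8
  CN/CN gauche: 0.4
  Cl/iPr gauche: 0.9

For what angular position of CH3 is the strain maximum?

0°

CH3 at 0° (eclipsed): CN(0°)/CH3(0°) eclipsed 2.5; Cl(120°)/H(120°) eclipsed 1.6; H(240°)/H(240°) eclipsed 1.0 → 5.1 kcal/mol.
CH3 at 60° (staggered): CN(0°)/CH3(60°) gauche 0.7; Cl(120°)/CH3(60°) gauche 0.8 → 1.5 kcal/mol.
CH3 at 120° (eclipsed): CN(0°)/H(0°) eclipsed 1.3; Cl(120°)/CH3(120°) eclipsed 2.5; H(240°)/H(240°) eclipsed 1.0 → 4.8 kcal/mol.
CH3 at 180° (staggered): Cl(120°)/CH3(180°) gauche 0.8 → 0.8 kcal/mol.
CH3 at 240° (eclipsed): CN(0°)/H(0°) eclipsed 1.3; Cl(120°)/H(120°) eclipsed 1.6; H(240°)/CH3(240°) eclipsed 1.7 → 4.6 kcal/mol.
CH3 at 300° (staggered): CN(0°)/CH3(300°) gauche 0.7 → 0.7 kcal/mol.
The maximum (5.1 kcal/mol) occurs with CH3 at 0°.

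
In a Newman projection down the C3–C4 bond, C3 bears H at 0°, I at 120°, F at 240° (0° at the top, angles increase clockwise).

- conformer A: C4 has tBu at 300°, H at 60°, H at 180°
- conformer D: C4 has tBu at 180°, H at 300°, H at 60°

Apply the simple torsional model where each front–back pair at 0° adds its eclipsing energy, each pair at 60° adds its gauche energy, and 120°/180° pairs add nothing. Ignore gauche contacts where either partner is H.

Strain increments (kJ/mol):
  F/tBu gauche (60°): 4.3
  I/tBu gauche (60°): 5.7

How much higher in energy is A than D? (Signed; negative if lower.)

A (staggered): F–tBu gauche; 4.3 = 4.3 kJ/mol.
D (staggered): I–tBu gauche, F–tBu gauche; 5.7 + 4.3 = 10.0 kJ/mol.
E(A) − E(D) = 4.3 − 10.0 = -5.7 kJ/mol.

-5.7 kJ/mol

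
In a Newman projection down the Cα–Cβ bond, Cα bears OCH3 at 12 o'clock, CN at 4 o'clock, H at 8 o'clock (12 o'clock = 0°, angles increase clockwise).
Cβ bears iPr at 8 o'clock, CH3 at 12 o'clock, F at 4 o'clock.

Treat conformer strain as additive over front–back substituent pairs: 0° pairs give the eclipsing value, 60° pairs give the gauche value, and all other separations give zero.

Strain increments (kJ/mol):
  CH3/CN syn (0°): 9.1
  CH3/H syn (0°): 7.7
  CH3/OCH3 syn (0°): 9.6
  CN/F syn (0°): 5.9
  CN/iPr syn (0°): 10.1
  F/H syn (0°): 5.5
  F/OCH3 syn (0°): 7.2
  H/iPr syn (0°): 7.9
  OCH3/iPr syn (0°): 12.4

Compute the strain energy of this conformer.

23.4 kJ/mol

This conformer is eclipsed. OCH3 at 0° is eclipsed with CH3 at 0° (9.6); CN at 120° is eclipsed with F at 120° (5.9); H at 240° is eclipsed with iPr at 240° (7.9). Total 23.4 kJ/mol.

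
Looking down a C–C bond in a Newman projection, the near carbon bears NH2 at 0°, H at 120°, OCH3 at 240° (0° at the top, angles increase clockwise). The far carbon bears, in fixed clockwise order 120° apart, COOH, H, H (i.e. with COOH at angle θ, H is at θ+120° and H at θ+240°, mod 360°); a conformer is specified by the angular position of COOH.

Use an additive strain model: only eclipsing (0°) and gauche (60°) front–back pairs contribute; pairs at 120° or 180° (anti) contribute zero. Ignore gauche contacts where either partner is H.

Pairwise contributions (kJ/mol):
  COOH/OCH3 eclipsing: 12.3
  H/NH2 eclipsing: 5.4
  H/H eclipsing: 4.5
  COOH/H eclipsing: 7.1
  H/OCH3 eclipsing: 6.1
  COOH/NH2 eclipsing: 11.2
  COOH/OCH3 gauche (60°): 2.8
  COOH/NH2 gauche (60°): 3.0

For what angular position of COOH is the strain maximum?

COOH at 0° (eclipsed): NH2(0°)/COOH(0°) eclipsed 11.2; H(120°)/H(120°) eclipsed 4.5; OCH3(240°)/H(240°) eclipsed 6.1 → 21.8 kJ/mol.
COOH at 60° (staggered): NH2(0°)/COOH(60°) gauche 3.0 → 3.0 kJ/mol.
COOH at 120° (eclipsed): NH2(0°)/H(0°) eclipsed 5.4; H(120°)/COOH(120°) eclipsed 7.1; OCH3(240°)/H(240°) eclipsed 6.1 → 18.6 kJ/mol.
COOH at 180° (staggered): OCH3(240°)/COOH(180°) gauche 2.8 → 2.8 kJ/mol.
COOH at 240° (eclipsed): NH2(0°)/H(0°) eclipsed 5.4; H(120°)/H(120°) eclipsed 4.5; OCH3(240°)/COOH(240°) eclipsed 12.3 → 22.2 kJ/mol.
COOH at 300° (staggered): NH2(0°)/COOH(300°) gauche 3.0; OCH3(240°)/COOH(300°) gauche 2.8 → 5.8 kJ/mol.
The maximum (22.2 kJ/mol) occurs with COOH at 240°.

240°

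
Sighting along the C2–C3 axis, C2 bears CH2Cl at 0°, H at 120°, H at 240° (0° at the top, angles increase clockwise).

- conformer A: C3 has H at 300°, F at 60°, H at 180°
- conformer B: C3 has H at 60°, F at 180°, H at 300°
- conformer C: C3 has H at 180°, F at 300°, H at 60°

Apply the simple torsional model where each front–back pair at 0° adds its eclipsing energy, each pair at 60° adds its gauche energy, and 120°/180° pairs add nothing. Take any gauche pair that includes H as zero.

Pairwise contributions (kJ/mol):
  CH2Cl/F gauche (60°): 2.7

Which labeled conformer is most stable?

B

A (staggered): CH2Cl(0°)/F(60°) gauche 2.7 → 2.7 kJ/mol.
B (staggered): no non-H gauche contacts → 0.0 kJ/mol.
C (staggered): CH2Cl(0°)/F(300°) gauche 2.7 → 2.7 kJ/mol.
B has the lowest total (0.0 kJ/mol).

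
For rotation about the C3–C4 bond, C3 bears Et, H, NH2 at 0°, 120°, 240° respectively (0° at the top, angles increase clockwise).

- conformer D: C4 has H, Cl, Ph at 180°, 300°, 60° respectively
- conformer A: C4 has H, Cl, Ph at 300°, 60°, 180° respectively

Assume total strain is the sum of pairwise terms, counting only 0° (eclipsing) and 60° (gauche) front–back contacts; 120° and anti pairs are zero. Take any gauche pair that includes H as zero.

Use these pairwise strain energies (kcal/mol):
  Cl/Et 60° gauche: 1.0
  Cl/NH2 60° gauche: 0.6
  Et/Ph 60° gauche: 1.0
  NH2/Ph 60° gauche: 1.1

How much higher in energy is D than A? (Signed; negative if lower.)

+0.5 kcal/mol

D (staggered): Et–Cl gauche, Et–Ph gauche, NH2–Cl gauche; 1.0 + 1.0 + 0.6 = 2.6 kcal/mol.
A (staggered): Et–Cl gauche, NH2–Ph gauche; 1.0 + 1.1 = 2.1 kcal/mol.
E(D) − E(A) = 2.6 − 2.1 = +0.5 kcal/mol.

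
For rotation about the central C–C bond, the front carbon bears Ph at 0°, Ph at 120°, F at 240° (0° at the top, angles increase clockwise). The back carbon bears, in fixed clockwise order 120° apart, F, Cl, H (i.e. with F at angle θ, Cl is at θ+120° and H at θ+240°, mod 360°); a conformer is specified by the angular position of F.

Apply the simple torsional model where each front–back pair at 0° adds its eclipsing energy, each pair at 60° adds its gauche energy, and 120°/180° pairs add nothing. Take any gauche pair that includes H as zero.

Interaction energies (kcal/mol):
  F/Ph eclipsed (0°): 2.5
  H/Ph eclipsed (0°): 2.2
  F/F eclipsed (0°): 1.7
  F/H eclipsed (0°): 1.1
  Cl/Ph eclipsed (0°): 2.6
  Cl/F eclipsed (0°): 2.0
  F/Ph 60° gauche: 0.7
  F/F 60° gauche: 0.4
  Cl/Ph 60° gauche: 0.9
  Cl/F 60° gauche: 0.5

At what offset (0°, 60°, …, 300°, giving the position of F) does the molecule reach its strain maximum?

120°

F at 0° (eclipsed): Ph(0°)/F(0°) eclipsed 2.5; Ph(120°)/Cl(120°) eclipsed 2.6; F(240°)/H(240°) eclipsed 1.1 → 6.2 kcal/mol.
F at 60° (staggered): Ph(0°)/F(60°) gauche 0.7; Ph(120°)/F(60°) gauche 0.7; Ph(120°)/Cl(180°) gauche 0.9; F(240°)/Cl(180°) gauche 0.5 → 2.8 kcal/mol.
F at 120° (eclipsed): Ph(0°)/H(0°) eclipsed 2.2; Ph(120°)/F(120°) eclipsed 2.5; F(240°)/Cl(240°) eclipsed 2.0 → 6.7 kcal/mol.
F at 180° (staggered): Ph(0°)/Cl(300°) gauche 0.9; Ph(120°)/F(180°) gauche 0.7; F(240°)/F(180°) gauche 0.4; F(240°)/Cl(300°) gauche 0.5 → 2.5 kcal/mol.
F at 240° (eclipsed): Ph(0°)/Cl(0°) eclipsed 2.6; Ph(120°)/H(120°) eclipsed 2.2; F(240°)/F(240°) eclipsed 1.7 → 6.5 kcal/mol.
F at 300° (staggered): Ph(0°)/F(300°) gauche 0.7; Ph(0°)/Cl(60°) gauche 0.9; Ph(120°)/Cl(60°) gauche 0.9; F(240°)/F(300°) gauche 0.4 → 2.9 kcal/mol.
The maximum (6.7 kcal/mol) occurs with F at 120°.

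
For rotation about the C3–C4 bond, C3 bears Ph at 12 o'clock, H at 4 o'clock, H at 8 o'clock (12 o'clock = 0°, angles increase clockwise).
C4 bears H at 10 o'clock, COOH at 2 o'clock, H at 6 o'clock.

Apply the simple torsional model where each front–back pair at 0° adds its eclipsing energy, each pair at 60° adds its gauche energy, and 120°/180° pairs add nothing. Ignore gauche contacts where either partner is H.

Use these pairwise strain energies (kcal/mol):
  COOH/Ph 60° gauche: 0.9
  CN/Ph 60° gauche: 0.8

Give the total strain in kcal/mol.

This conformer (staggered): Ph–COOH gauche; 0.9 = 0.9 kcal/mol.

0.9 kcal/mol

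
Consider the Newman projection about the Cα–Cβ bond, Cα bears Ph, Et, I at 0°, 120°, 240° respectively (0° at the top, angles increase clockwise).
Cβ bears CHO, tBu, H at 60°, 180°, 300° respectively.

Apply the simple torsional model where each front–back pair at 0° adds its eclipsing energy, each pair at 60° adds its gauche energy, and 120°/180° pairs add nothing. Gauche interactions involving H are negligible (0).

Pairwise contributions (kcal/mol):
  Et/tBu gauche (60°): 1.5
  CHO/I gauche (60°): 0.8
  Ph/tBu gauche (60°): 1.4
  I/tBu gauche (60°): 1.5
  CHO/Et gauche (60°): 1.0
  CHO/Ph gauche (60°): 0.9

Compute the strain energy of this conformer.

This conformer (staggered): Ph–CHO gauche, Et–CHO gauche, Et–tBu gauche, I–tBu gauche; 0.9 + 1.0 + 1.5 + 1.5 = 4.9 kcal/mol.

4.9 kcal/mol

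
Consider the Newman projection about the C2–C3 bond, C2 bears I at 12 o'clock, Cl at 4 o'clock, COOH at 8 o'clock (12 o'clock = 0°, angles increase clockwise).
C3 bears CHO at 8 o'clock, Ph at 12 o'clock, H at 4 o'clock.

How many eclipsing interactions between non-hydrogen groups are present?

Non-H eclipsing pairs: I(0°)/Ph(0°); COOH(240°)/CHO(240°) — 2 interactions.

2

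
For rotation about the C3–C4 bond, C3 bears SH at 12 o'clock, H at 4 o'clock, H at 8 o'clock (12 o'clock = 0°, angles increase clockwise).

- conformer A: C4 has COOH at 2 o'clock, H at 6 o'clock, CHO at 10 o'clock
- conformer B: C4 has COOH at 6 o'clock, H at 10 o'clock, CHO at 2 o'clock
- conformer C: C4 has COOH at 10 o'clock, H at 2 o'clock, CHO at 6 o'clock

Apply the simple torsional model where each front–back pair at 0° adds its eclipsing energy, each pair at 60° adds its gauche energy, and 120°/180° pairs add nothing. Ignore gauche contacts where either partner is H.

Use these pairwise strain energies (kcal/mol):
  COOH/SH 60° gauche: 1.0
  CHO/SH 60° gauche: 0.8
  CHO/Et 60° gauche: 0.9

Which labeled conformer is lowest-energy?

A (staggered): SH–COOH gauche, SH–CHO gauche; 1.0 + 0.8 = 1.8 kcal/mol.
B (staggered): SH–CHO gauche; 0.8 = 0.8 kcal/mol.
C (staggered): SH–COOH gauche; 1.0 = 1.0 kcal/mol.
B has the lowest total (0.8 kcal/mol).

B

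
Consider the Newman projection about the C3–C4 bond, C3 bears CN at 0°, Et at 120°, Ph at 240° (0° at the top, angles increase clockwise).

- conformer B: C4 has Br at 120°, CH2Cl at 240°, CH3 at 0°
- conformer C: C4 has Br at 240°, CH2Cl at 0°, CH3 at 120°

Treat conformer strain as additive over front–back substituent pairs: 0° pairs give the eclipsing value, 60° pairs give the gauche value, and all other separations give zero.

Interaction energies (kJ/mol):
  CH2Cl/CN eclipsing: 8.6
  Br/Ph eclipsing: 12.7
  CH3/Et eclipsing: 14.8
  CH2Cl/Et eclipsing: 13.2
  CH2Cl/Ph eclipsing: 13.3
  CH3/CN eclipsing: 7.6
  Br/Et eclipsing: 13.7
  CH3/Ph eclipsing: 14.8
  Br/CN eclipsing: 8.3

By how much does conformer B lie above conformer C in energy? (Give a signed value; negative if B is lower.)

-1.5 kJ/mol

B is eclipsed. CN at 0° is eclipsed with CH3 at 0° (7.6); Et at 120° is eclipsed with Br at 120° (13.7); Ph at 240° is eclipsed with CH2Cl at 240° (13.3). Total 34.6 kJ/mol.
C is eclipsed. CN at 0° is eclipsed with CH2Cl at 0° (8.6); Et at 120° is eclipsed with CH3 at 120° (14.8); Ph at 240° is eclipsed with Br at 240° (12.7). Total 36.1 kJ/mol.
E(B) − E(C) = 34.6 − 36.1 = -1.5 kJ/mol.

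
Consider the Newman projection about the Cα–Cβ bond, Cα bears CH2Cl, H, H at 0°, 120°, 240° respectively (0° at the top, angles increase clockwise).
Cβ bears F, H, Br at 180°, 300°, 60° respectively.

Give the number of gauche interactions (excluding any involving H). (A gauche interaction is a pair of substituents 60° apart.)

1

Non-H gauche pairs: CH2Cl(0°)/Br(60°) — 1 interaction.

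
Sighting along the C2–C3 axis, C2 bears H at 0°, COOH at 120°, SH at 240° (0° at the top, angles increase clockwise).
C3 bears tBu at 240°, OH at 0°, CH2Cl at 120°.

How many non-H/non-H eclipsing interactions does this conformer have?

Non-H eclipsing pairs: COOH(120°)/CH2Cl(120°); SH(240°)/tBu(240°) — 2 interactions.

2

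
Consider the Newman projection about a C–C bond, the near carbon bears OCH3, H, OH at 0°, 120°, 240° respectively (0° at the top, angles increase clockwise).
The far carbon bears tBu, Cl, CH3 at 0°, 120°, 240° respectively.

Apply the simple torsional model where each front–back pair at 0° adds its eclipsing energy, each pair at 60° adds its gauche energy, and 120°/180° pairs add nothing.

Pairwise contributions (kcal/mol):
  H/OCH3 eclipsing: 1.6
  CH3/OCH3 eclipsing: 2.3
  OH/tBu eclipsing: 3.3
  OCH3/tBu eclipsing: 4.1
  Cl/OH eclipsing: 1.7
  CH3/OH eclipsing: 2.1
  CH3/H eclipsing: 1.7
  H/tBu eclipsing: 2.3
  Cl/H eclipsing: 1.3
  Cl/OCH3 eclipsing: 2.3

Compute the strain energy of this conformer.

7.5 kcal/mol

This conformer (eclipsed): OCH3(0°)/tBu(0°) eclipsed 4.1; H(120°)/Cl(120°) eclipsed 1.3; OH(240°)/CH3(240°) eclipsed 2.1 → 7.5 kcal/mol.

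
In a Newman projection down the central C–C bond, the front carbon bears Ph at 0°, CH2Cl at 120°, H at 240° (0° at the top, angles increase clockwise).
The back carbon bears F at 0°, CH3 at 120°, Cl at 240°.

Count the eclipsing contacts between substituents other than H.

Non-H eclipsing pairs: Ph(0°)/F(0°); CH2Cl(120°)/CH3(120°) — 2 interactions.

2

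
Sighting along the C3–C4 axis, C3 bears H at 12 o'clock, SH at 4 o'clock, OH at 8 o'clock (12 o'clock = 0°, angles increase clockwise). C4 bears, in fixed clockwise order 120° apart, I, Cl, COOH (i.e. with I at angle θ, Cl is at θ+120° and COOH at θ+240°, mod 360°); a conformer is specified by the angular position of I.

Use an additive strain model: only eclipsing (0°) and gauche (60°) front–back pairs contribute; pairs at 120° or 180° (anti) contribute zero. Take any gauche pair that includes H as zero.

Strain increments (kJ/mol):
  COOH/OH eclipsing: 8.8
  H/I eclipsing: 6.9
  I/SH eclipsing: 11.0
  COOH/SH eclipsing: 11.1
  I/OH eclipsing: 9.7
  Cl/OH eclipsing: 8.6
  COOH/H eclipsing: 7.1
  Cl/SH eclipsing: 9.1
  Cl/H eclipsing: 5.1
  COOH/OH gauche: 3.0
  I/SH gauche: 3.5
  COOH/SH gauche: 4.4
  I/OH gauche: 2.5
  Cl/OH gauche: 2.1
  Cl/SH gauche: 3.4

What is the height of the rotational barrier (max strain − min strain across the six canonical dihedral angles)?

I at 0° is eclipsed. H at 0° is eclipsed with I at 0° (6.9); SH at 120° is eclipsed with Cl at 120° (9.1); OH at 240° is eclipsed with COOH at 240° (8.8). Total 24.8 kJ/mol.
I at 60° is staggered. SH at 120° is gauche with I at 60° (3.5); SH at 120° is gauche with Cl at 180° (3.4); OH at 240° is gauche with Cl at 180° (2.1); OH at 240° is gauche with COOH at 300° (3.0). Total 12.0 kJ/mol.
I at 120° is eclipsed. H at 0° is eclipsed with COOH at 0° (7.1); SH at 120° is eclipsed with I at 120° (11.0); OH at 240° is eclipsed with Cl at 240° (8.6). Total 26.7 kJ/mol.
I at 180° is staggered. SH at 120° is gauche with I at 180° (3.5); SH at 120° is gauche with COOH at 60° (4.4); OH at 240° is gauche with I at 180° (2.5); OH at 240° is gauche with Cl at 300° (2.1). Total 12.5 kJ/mol.
I at 240° is eclipsed. H at 0° is eclipsed with Cl at 0° (5.1); SH at 120° is eclipsed with COOH at 120° (11.1); OH at 240° is eclipsed with I at 240° (9.7). Total 25.9 kJ/mol.
I at 300° is staggered. SH at 120° is gauche with Cl at 60° (3.4); SH at 120° is gauche with COOH at 180° (4.4); OH at 240° is gauche with I at 300° (2.5); OH at 240° is gauche with COOH at 180° (3.0). Total 13.3 kJ/mol.
Max at 120° (26.7 kJ/mol), min at 60° (12.0 kJ/mol); barrier = 14.7 kJ/mol.

14.7 kJ/mol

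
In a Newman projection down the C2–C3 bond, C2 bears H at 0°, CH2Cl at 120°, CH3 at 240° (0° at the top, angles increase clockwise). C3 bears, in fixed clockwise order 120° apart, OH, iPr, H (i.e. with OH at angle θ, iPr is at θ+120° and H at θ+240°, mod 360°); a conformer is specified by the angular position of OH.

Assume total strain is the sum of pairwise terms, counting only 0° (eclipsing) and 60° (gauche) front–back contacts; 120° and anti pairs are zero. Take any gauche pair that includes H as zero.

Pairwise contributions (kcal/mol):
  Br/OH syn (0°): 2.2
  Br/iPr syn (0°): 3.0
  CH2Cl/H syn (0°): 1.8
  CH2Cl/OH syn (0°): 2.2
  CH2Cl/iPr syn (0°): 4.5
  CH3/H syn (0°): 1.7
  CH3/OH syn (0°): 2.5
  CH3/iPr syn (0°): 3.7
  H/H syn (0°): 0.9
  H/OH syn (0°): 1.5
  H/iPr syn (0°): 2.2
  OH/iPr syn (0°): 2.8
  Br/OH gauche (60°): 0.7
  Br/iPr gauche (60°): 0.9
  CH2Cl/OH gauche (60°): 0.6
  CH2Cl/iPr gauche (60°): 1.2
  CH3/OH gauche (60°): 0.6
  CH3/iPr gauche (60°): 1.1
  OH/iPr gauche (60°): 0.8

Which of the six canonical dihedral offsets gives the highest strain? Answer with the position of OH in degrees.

OH at 0° (eclipsed): H(0°)/OH(0°) eclipsed 1.5; CH2Cl(120°)/iPr(120°) eclipsed 4.5; CH3(240°)/H(240°) eclipsed 1.7 → 7.7 kcal/mol.
OH at 60° (staggered): CH2Cl(120°)/OH(60°) gauche 0.6; CH2Cl(120°)/iPr(180°) gauche 1.2; CH3(240°)/iPr(180°) gauche 1.1 → 2.9 kcal/mol.
OH at 120° (eclipsed): H(0°)/H(0°) eclipsed 0.9; CH2Cl(120°)/OH(120°) eclipsed 2.2; CH3(240°)/iPr(240°) eclipsed 3.7 → 6.8 kcal/mol.
OH at 180° (staggered): CH2Cl(120°)/OH(180°) gauche 0.6; CH3(240°)/OH(180°) gauche 0.6; CH3(240°)/iPr(300°) gauche 1.1 → 2.3 kcal/mol.
OH at 240° (eclipsed): H(0°)/iPr(0°) eclipsed 2.2; CH2Cl(120°)/H(120°) eclipsed 1.8; CH3(240°)/OH(240°) eclipsed 2.5 → 6.5 kcal/mol.
OH at 300° (staggered): CH2Cl(120°)/iPr(60°) gauche 1.2; CH3(240°)/OH(300°) gauche 0.6 → 1.8 kcal/mol.
The maximum (7.7 kcal/mol) occurs with OH at 0°.

0°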